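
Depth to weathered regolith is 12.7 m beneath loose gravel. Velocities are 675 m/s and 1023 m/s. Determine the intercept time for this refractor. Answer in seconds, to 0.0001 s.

tᵢ = 2h·√(V₂²−V₁²)/(V₁V₂).
√(V₂²−V₁²) = √(1023²−675²) = 768.7 m/s.
tᵢ = 2·12.7·768.7/(675·1023) = 0.02828 s.

0.0283 s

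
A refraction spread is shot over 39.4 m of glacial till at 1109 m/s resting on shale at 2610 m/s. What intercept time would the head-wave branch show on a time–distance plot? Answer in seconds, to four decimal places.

tᵢ = 2h·√(V₂²−V₁²)/(V₁V₂).
√(V₂²−V₁²) = √(2610²−1109²) = 2362.7 m/s.
tᵢ = 2·39.4·2362.7/(1109·2610) = 0.06432 s.

0.0643 s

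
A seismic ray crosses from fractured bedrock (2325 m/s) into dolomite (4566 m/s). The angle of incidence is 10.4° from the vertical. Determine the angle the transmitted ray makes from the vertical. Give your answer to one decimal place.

sin θ₁/V₁ = sin θ₂/V₂ ⇒ sin θ₂ = 4566·sin 10.4°/2325 = 4566·0.1805/2325 = 0.3545.
θ₂ = arcsin 0.3545 = 20.76° from the normal.

20.8°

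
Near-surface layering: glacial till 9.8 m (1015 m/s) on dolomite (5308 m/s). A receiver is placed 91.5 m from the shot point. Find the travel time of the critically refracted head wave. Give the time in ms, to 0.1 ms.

36.2 ms

θ_c = arcsin(V₁/V₂) = arcsin(1015/5308) = 11.02°, cos θ_c = 0.9815.
Intercept time tᵢ = 2h cos θ_c / V₁ = 2·9.8·0.9815/1015 = 0.01895 s.
t = x/V₂ + tᵢ = 91.5/5308 + 0.01895 = 0.03619 s.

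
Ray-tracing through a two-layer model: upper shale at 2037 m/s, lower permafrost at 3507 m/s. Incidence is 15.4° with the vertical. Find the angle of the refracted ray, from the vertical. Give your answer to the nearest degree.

27°

sin θ₁/V₁ = sin θ₂/V₂ ⇒ sin θ₂ = 3507·sin 15.4°/2037 = 3507·0.2656/2037 = 0.4572.
θ₂ = sin⁻¹(0.4572) = 27.21° (from vertical).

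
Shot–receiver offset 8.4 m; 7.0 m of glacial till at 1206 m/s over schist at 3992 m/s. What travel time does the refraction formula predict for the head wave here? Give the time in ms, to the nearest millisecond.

13 ms

θ_c = arcsin(V₁/V₂) = arcsin(1206/3992) = 17.58°, cos θ_c = 0.9533.
Intercept time tᵢ = 2h cos θ_c / V₁ = 2·7.0·0.9533/1206 = 0.01107 s.
t = x/V₂ + tᵢ = 8.4/3992 + 0.01107 = 0.01317 s.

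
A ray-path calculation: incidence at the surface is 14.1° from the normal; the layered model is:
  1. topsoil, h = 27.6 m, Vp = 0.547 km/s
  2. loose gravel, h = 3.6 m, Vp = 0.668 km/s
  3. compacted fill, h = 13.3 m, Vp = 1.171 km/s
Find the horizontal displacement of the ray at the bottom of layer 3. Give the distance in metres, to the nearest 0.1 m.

p = sin θ₁/V₁ = sin 14.1°/0.547 = 4.4537e-01 s/km is conserved through the stack.
Layer 1: θ = 14.10°; offset = 27.6·tan 14.10° = 6.933 m.
Layer 2: sin θ = p·0.668 = 0.2975 → θ = 17.31°; offset = 3.6·tan 17.31° = 1.122 m.
Layer 3: sin θ = p·1.171 = 0.5215 → θ = 31.43°; offset = 13.3·tan 31.43° = 8.129 m.
Summing the layer offsets gives 16.184 m.

16.2 m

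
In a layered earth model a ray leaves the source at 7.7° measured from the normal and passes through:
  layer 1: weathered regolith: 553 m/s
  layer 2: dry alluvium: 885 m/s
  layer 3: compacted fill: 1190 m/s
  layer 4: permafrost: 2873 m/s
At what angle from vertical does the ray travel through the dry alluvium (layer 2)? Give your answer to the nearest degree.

12°

Snell's law across each interface conserves sin θ / V, so sin θ_2 = V_2·sin θ₁/V₁.
sin θ_2 = 885 × sin 7.7° / 553 = 0.2144.
θ_2 = arcsin 0.2144 = 12.38°.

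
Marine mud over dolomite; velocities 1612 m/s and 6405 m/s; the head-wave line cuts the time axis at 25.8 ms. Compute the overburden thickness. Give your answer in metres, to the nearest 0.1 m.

21.5 m

θ_c = arcsin(1612/6405) = 14.58°; cos θ_c = 0.9678.
tᵢ = 2h cos θ_c/V₁ ⇒ h = tᵢ·V₁/(2 cos θ_c) = 0.0258·1612/(2·0.9678) = 21.49 m.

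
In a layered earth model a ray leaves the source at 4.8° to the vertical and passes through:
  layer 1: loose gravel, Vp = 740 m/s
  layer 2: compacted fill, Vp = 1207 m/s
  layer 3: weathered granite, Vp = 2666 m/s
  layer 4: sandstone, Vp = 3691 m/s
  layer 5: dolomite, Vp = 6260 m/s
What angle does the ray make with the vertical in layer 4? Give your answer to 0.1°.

24.7°

Snell's law across each interface conserves sin θ / V, so sin θ_4 = V_4·sin θ₁/V₁.
sin θ_4 = 3691 × sin 4.8° / 740 = 0.4174.
θ_4 = 24.67° from the vertical.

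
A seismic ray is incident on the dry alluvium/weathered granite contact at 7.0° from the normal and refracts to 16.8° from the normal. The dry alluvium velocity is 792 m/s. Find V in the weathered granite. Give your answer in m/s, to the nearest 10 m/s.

Snell's law: sin 7.0°/V₁ = sin 16.8°/V₂.
V₂ = V₁·sin 16.8°/sin 7.0° = 792 × 2.3717 = 1878.35 m/s.

1880 m/s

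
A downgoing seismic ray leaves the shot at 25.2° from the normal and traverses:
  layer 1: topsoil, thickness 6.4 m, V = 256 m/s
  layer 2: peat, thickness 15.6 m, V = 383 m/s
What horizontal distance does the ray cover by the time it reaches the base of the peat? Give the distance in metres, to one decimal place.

Apply Snell's law at each interface; in layer i the horizontal offset is hᵢ·tan θᵢ.
Layer 1: θ = 25.20°; offset = 6.4·tan 25.20° = 3.012 m.
Layer 2: sin θ = 383·sin 25.2°/256 = 0.6370, θ = 39.57°; offset = 15.6·tan 39.57° = 12.891 m.
Summing the layer offsets gives 15.903 m.

15.9 m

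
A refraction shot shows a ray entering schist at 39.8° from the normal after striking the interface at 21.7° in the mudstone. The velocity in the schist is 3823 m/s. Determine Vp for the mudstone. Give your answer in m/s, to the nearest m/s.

sin 21.7° = 0.3697; sin 39.8° = 0.6401.
V₁ = V₂·(sin θ₁/sin θ₂) = 3823·(0.3697/0.6401) = 2208.28 m/s.

2208 m/s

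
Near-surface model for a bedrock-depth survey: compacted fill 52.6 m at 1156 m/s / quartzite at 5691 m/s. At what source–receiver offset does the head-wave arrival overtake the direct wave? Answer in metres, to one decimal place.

129.3 m

x_cross = 2h·√((V₂+V₁)/(V₂−V₁)).
(V₂+V₁)/(V₂−V₁) = (5691+1156)/(5691−1156) = 1.5098; √ = 1.2287.
x_cross = 2·52.6·1.2287 = 129.26 m.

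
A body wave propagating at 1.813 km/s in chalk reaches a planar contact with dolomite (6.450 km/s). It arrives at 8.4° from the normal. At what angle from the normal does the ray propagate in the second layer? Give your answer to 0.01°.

sin θ₁/V₁ = sin θ₂/V₂ ⇒ sin θ₂ = 6.450·sin 8.4°/1.813 = 6.450·0.1461/1.813 = 0.5197.
θ₂ = arcsin 0.5197 = 31.31° from the normal.

31.31°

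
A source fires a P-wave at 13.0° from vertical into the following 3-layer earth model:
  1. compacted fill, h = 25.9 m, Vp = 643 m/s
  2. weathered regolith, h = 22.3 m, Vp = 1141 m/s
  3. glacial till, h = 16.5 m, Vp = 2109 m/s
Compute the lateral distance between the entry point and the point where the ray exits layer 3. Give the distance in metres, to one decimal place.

33.7 m

Ray parameter p = sin 13.0° / 643 m/s = 3.4985e-04 s/m.
Layer 1: θ = 13.00°; offset = 25.9·tan 13.00° = 5.979 m.
Layer 2: sin θ = p·1141 = 0.3992 → θ = 23.53°; offset = 22.3·tan 23.53° = 9.709 m.
Layer 3: sin θ = p·2109 = 0.7378 → θ = 47.55°; offset = 16.5·tan 47.55° = 18.036 m.
Σ offsets = 33.724 m.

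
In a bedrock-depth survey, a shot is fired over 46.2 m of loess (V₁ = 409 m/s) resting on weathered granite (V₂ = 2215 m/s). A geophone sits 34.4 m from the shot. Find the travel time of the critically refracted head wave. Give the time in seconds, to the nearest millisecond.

0.238 s

t = x/V₂ + 2h·√(V₂²−V₁²)/(V₁V₂).
√(V₂²−V₁²) = √(2215²−409²) = 2176.9 m/s; delay term = 2·46.2·2176.9/(409·2215) = 0.22203 s.
t = 34.4/2215 + 0.22203 = 0.23756 s.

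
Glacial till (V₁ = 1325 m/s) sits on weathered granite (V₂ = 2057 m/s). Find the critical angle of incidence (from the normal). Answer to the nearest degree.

40°

Critical incidence: sin θ_c = V₁/V₂ = 1325/2057 = 0.6441.
θ_c = arcsin 0.6441 = 40.10°.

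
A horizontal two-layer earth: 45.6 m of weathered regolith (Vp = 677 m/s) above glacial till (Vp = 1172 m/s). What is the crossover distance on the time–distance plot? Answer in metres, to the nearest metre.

θ_c = arcsin(677/1172) = 35.29°, so cos θ_c = 0.8163 and tᵢ = 2h cos θ_c/V₁ = 0.1100 s.
At crossover x/V₁ = x/V₂ + tᵢ ⇒ x = tᵢ/(1/V₁ − 1/V₂) = 0.10996/(1.4771e-03 − 8.5324e-04) = 176.26 m.

176 m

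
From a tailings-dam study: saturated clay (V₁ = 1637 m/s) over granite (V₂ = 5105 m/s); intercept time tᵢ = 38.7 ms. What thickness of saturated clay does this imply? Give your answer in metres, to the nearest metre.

33 m

h = tᵢ·V₁·V₂ / (2·√(V₂²−V₁²)).
√(V₂²−V₁²) = √(5105² − 1637²) = 4835.4 m/s.
h = 0.0387 s × 1637 × 5105 / (2 × 4835.4) = 33.44 m.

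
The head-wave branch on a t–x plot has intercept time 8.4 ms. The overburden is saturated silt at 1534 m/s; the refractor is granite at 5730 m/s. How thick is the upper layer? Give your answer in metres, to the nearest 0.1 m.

θ_c = arcsin(1534/5730) = 15.53°; cos θ_c = 0.9635.
tᵢ = 2h cos θ_c/V₁ ⇒ h = tᵢ·V₁/(2 cos θ_c) = 0.0084·1534/(2·0.9635) = 6.69 m.

6.7 m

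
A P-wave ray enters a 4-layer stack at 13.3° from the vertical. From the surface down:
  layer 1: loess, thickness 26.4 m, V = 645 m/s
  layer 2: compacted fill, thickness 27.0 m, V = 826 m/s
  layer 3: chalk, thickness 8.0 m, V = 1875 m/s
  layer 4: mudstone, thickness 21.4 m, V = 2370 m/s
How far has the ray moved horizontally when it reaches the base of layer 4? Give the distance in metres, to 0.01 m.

Apply Snell's law at each interface; in layer i the horizontal offset is hᵢ·tan θᵢ.
Layer 1: θ = 13.30°; offset = 26.4·tan 13.30° = 6.2407 m.
Layer 2: sin θ = 826·sin 13.3°/645 = 0.2946, θ = 17.13°; offset = 27.0·tan 17.13° = 8.3238 m.
Layer 3: sin θ = 1875·sin 13.3°/645 = 0.6687, θ = 41.97°; offset = 8.0·tan 41.97° = 7.1958 m.
Layer 4: sin θ = 2370·sin 13.3°/645 = 0.8453, θ = 57.70°; offset = 21.4·tan 57.70° = 33.8567 m.
Σ offsets = 55.6170 m.

55.62 m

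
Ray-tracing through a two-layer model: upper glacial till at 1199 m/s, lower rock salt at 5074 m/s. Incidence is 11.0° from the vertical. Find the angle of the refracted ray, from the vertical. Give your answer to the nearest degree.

54°

Snell's law: sin θ₂ = (V₂/V₁)·sin θ₁ = (5074/1199)·sin 11.0° = 0.8075.
θ₂ = sin⁻¹(0.8075) = 53.85° (from vertical).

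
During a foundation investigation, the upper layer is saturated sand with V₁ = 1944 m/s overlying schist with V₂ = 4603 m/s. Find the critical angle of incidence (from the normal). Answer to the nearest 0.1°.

25.0°

Critical incidence: sin θ_c = V₁/V₂ = 1944/4603 = 0.4223.
θ_c = arcsin 0.4223 = 24.98°.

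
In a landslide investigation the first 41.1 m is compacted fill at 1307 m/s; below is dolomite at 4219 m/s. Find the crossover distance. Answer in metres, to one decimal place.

x_cross = 2h·√((V₂+V₁)/(V₂−V₁)).
(V₂+V₁)/(V₂−V₁) = (4219+1307)/(4219−1307) = 1.8977; √ = 1.3776.
x_cross = 2·41.1·1.3776 = 113.24 m.

113.2 m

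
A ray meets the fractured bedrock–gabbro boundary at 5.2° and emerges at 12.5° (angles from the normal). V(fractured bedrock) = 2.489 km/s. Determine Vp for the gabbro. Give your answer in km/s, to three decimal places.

Snell's law: sin 5.2°/V₁ = sin 12.5°/V₂.
V₂ = V₁·sin 12.5°/sin 5.2° = 2.489 × 2.3881 = 5.944 km/s.

5.944 km/s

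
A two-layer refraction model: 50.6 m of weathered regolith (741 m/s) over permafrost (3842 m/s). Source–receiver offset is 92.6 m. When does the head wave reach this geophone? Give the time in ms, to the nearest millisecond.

158 ms

t = x/V₂ + 2h·√(V₂²−V₁²)/(V₁V₂).
√(V₂²−V₁²) = √(3842²−741²) = 3769.9 m/s; delay term = 2·50.6·3769.9/(741·3842) = 0.13401 s.
t = 92.6/3842 + 0.13401 = 0.15811 s.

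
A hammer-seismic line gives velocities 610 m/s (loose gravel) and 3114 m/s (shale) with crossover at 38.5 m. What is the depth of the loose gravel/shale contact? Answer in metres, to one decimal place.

15.8 m

x_cross = 2h·√((V₂+V₁)/(V₂−V₁)) → h = x_cross / (2·√((V₂+V₁)/(V₂−V₁))).
√((V₂+V₁)/(V₂−V₁)) = √((3114+610)/(3114−610)) = 1.2195.
h = 38.5 / (2·1.2195) = 15.78 m.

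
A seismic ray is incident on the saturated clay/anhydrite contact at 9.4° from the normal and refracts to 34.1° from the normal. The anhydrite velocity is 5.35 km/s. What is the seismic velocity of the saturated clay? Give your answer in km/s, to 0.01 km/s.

1.56 km/s

sin 9.4° = 0.1633; sin 34.1° = 0.5606.
V₁ = V₂·(sin θ₁/sin θ₂) = 5.35·(0.1633/0.5606) = 1.56 km/s.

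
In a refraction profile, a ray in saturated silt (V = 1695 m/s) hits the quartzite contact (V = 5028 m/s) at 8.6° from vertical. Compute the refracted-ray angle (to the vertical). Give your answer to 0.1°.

sin θ₁/V₁ = sin θ₂/V₂ ⇒ sin θ₂ = 5028·sin 8.6°/1695 = 5028·0.1495/1695 = 0.4436.
θ₂ = sin⁻¹(0.4436) = 26.33° (from vertical).

26.3°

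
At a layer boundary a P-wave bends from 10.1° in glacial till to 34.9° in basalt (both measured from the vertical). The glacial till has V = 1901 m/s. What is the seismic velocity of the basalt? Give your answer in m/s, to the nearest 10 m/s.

6200 m/s

Snell's law: sin 10.1°/V₁ = sin 34.9°/V₂.
V₂ = V₁·sin 34.9°/sin 10.1° = 1901 × 3.2626 = 6202.14 m/s.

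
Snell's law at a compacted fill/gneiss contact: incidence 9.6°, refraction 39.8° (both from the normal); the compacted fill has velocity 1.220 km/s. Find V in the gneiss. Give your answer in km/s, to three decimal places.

4.683 km/s

sin 9.6° = 0.1668; sin 39.8° = 0.6401.
V₂ = V₁·(sin θ₂/sin θ₁) = 1.220·(0.6401/0.1668) = 4.683 km/s.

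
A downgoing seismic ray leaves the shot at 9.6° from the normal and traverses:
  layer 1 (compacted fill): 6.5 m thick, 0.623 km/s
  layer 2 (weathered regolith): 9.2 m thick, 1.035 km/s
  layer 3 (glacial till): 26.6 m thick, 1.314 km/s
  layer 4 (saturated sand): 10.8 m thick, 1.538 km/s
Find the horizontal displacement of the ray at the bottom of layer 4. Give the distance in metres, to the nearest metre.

19 m

Ray parameter p = sin 9.6° / 0.623 km/s = 2.6769e-01 s/km.
Layer 1: θ = 9.60°; offset = 6.5·tan 9.60° = 1.099 m.
Layer 2: sin θ = p·1.035 = 0.2771 → θ = 16.08°; offset = 9.2·tan 16.08° = 2.653 m.
Layer 3: sin θ = p·1.314 = 0.3517 → θ = 20.59°; offset = 26.6·tan 20.59° = 9.995 m.
Layer 4: sin θ = p·1.538 = 0.4117 → θ = 24.31°; offset = 10.8·tan 24.31° = 4.879 m.
Summing the layer offsets gives 18.626 m.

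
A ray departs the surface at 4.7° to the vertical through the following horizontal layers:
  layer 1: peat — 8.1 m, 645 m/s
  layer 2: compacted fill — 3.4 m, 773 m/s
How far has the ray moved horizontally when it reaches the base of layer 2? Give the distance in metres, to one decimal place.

Apply Snell's law at each interface; in layer i the horizontal offset is hᵢ·tan θᵢ.
Layer 1: θ = 4.70°; offset = 8.1·tan 4.70° = 0.666 m.
Layer 2: sin θ = 773·sin 4.7°/645 = 0.0982, θ = 5.64°; offset = 3.4·tan 5.64° = 0.335 m.
Total horizontal offset = 1.001 m.

1.0 m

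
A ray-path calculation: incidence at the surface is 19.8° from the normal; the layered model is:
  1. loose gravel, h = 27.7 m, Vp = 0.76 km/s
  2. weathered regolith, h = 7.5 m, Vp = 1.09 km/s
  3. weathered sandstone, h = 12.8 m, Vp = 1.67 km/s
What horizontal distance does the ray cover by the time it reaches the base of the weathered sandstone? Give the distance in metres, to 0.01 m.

Ray parameter p = sin 19.8° / 0.76 km/s = 4.4571e-01 s/km.
Layer 1: θ = 19.80°; offset = 27.7·tan 19.80° = 9.9726 m.
Layer 2: sin θ = p·1.09 = 0.4858 → θ = 29.07°; offset = 7.5·tan 29.07° = 4.1687 m.
Layer 3: sin θ = p·1.67 = 0.7443 → θ = 48.10°; offset = 12.8·tan 48.10° = 14.2667 m.
Summing the layer offsets gives 28.4080 m.

28.41 m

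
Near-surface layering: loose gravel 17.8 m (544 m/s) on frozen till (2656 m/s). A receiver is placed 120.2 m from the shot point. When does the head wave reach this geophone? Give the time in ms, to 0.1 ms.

109.3 ms

θ_c = arcsin(V₁/V₂) = arcsin(544/2656) = 11.82°, cos θ_c = 0.9788.
Intercept time tᵢ = 2h cos θ_c / V₁ = 2·17.8·0.9788/544 = 0.06405 s.
t = x/V₂ + tᵢ = 120.2/2656 + 0.06405 = 0.10931 s.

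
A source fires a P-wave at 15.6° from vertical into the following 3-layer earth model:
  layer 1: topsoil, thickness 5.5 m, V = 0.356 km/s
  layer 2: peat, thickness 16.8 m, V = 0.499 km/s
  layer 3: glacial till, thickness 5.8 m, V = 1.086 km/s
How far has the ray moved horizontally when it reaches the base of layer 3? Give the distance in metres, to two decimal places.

Apply Snell's law at each interface; in layer i the horizontal offset is hᵢ·tan θᵢ.
Layer 1: θ = 15.60°; offset = 5.5·tan 15.60° = 1.5356 m.
Layer 2: sin θ = 0.499·sin 15.6°/0.356 = 0.3769, θ = 22.14°; offset = 16.8·tan 22.14° = 6.8369 m.
Layer 3: sin θ = 1.086·sin 15.6°/0.356 = 0.8204, θ = 55.12°; offset = 5.8·tan 55.12° = 8.3204 m.
Σ offsets = 16.6930 m.

16.69 m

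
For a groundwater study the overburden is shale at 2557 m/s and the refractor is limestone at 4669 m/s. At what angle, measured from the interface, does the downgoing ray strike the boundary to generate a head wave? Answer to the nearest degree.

57°

Critical incidence: sin θ_c = V₁/V₂ = 2557/4669 = 0.5477.
θ_c = arcsin 0.5477 = 33.21°.
Measured from the interface: 90° − 33.21° = 56.79°.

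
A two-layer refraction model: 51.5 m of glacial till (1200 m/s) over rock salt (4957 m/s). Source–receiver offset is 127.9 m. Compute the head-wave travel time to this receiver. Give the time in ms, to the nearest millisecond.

109 ms

t = x/V₂ + 2h·√(V₂²−V₁²)/(V₁V₂).
√(V₂²−V₁²) = √(4957²−1200²) = 4809.6 m/s; delay term = 2·51.5·4809.6/(1200·4957) = 0.08328 s.
t = 127.9/4957 + 0.08328 = 0.10908 s.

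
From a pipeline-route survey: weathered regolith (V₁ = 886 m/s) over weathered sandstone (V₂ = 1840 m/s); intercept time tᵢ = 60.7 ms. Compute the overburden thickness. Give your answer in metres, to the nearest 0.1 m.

30.7 m

h = tᵢ·V₁·V₂ / (2·√(V₂²−V₁²)).
√(V₂²−V₁²) = √(1840² − 886²) = 1612.6 m/s.
h = 0.0607 s × 886 × 1840 / (2 × 1612.6) = 30.68 m.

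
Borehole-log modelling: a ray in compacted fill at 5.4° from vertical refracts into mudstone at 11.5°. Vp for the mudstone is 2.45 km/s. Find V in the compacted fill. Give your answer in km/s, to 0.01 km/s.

1.16 km/s

sin 5.4° = 0.0941; sin 11.5° = 0.1994.
V₁ = V₂·(sin θ₁/sin θ₂) = 2.45·(0.0941/0.1994) = 1.16 km/s.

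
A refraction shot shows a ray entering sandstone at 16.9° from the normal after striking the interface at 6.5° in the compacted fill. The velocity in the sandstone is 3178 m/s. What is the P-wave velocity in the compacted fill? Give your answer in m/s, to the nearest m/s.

sin 6.5° = 0.1132; sin 16.9° = 0.2907.
V₁ = V₂·(sin θ₁/sin θ₂) = 3178·(0.1132/0.2907) = 1237.55 m/s.

1238 m/s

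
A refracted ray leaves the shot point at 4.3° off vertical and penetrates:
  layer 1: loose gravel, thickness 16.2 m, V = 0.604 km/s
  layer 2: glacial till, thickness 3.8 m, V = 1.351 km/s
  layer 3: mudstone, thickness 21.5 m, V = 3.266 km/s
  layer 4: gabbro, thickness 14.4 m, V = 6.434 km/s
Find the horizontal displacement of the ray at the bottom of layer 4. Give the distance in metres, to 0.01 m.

p = sin θ₁/V₁ = sin 4.3°/0.604 = 1.2414e-01 s/km is conserved through the stack.
Layer 1: θ = 4.30°; offset = 16.2·tan 4.30° = 1.2181 m.
Layer 2: sin θ = p·1.351 = 0.1677 → θ = 9.65°; offset = 3.8·tan 9.65° = 0.6465 m.
Layer 3: sin θ = p·3.266 = 0.4054 → θ = 23.92°; offset = 21.5·tan 23.92° = 9.5356 m.
Layer 4: sin θ = p·6.434 = 0.7987 → θ = 53.01°; offset = 14.4·tan 53.01° = 19.1135 m.
Total horizontal offset = 30.5137 m.

30.51 m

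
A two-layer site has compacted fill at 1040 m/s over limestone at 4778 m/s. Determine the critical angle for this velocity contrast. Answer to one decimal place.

12.6°

Critical incidence: sin θ_c = V₁/V₂ = 1040/4778 = 0.2177.
θ_c = arcsin 0.2177 = 12.57°.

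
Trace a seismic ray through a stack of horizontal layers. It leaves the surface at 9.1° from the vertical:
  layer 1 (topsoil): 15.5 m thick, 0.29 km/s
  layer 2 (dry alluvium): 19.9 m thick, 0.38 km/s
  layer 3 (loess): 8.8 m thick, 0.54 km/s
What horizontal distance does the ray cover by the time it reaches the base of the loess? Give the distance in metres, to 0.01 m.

9.41 m

p = sin θ₁/V₁ = sin 9.1°/0.29 = 5.4537e-01 s/km is conserved through the stack.
Layer 1: θ = 9.10°; offset = 15.5·tan 9.10° = 2.4827 m.
Layer 2: sin θ = p·0.38 = 0.2072 → θ = 11.96°; offset = 19.9·tan 11.96° = 4.2156 m.
Layer 3: sin θ = p·0.54 = 0.2945 → θ = 17.13°; offset = 8.8·tan 17.13° = 2.7119 m.
Total horizontal offset = 9.4102 m.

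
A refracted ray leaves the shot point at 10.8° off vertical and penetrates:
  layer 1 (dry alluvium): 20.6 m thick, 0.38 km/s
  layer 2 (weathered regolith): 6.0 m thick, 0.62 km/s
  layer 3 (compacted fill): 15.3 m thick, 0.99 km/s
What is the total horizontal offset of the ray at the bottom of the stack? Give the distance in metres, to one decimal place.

14.4 m

Apply Snell's law at each interface; in layer i the horizontal offset is hᵢ·tan θᵢ.
Layer 1: θ = 10.80°; offset = 20.6·tan 10.80° = 3.930 m.
Layer 2: sin θ = 0.62·sin 10.8°/0.38 = 0.3057, θ = 17.80°; offset = 6.0·tan 17.80° = 1.927 m.
Layer 3: sin θ = 0.99·sin 10.8°/0.38 = 0.4882, θ = 29.22°; offset = 15.3·tan 29.22° = 8.558 m.
Σ offsets = 14.414 m.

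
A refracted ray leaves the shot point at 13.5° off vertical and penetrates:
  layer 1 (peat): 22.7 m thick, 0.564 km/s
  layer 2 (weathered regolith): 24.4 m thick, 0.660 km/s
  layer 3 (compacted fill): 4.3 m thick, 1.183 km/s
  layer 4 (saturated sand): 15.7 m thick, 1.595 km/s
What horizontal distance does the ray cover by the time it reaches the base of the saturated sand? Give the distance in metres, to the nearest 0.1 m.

p = sin θ₁/V₁ = sin 13.5°/0.564 = 4.1391e-01 s/km is conserved through the stack.
Layer 1: θ = 13.50°; offset = 22.7·tan 13.50° = 5.450 m.
Layer 2: sin θ = p·0.660 = 0.2732 → θ = 15.85°; offset = 24.4·tan 15.85° = 6.929 m.
Layer 3: sin θ = p·1.183 = 0.4897 → θ = 29.32°; offset = 4.3·tan 29.32° = 2.415 m.
Layer 4: sin θ = p·1.595 = 0.6602 → θ = 41.31°; offset = 15.7·tan 41.31° = 13.800 m.
Summing the layer offsets gives 28.593 m.

28.6 m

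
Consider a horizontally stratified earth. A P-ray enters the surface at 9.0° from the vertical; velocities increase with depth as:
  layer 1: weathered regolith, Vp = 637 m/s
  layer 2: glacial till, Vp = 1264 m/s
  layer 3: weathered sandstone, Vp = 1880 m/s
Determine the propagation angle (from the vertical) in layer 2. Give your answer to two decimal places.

18.08°

Snell's law across each interface conserves sin θ / V, so sin θ_2 = V_2·sin θ₁/V₁.
sin θ_2 = 1264 × sin 9.0° / 637 = 0.3104.
θ_2 = arcsin 0.3104 = 18.08°.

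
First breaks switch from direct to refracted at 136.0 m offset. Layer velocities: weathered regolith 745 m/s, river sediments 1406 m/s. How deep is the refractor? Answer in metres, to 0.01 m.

37.70 m

h = (x_cross/2)·√((V₂−V₁)/(V₂+V₁)).
(V₂−V₁)/(V₂+V₁) = (1406−745)/(1406+745) = 0.3073; √ = 0.5543.
h = (136.0/2)·0.5543 = 37.70 m.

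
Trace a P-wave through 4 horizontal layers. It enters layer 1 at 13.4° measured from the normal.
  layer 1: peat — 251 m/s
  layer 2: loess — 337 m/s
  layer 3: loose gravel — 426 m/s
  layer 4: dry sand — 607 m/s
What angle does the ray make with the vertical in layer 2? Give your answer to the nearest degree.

Ray parameter p = sin 13.4° / 251 = 9.2330e-04 s/m.
sin θ_2 = p·V_2 = 9.2330e-04 × 337 = 0.3112.
θ_2 = arcsin 0.3112 = 18.13°.

18°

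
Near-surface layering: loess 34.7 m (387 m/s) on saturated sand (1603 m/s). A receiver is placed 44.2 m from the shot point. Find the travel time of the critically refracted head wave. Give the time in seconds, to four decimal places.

t = x/V₂ + 2h·√(V₂²−V₁²)/(V₁V₂).
√(V₂²−V₁²) = √(1603²−387²) = 1555.6 m/s; delay term = 2·34.7·1555.6/(387·1603) = 0.17402 s.
t = 44.2/1603 + 0.17402 = 0.20160 s.

0.2016 s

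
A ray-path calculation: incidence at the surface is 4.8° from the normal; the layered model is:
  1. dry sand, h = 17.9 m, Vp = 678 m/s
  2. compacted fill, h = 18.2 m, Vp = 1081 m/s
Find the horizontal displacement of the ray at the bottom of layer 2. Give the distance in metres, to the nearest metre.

Ray parameter p = sin 4.8° / 678 m/s = 1.2342e-04 s/m.
Layer 1: θ = 4.80°; offset = 17.9·tan 4.80° = 1.503 m.
Layer 2: sin θ = p·1081 = 0.1334 → θ = 7.67°; offset = 18.2·tan 7.67° = 2.450 m.
Summing the layer offsets gives 3.953 m.

4 m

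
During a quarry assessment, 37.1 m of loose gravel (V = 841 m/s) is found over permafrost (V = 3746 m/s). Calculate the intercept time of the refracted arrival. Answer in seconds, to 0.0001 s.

θ_c = arcsin(V₁/V₂) = arcsin(841/3746) = 12.97°; cos θ_c = 0.9745.
tᵢ = 2h·cos θ_c / V₁ = 2·37.1·0.9745 / 841 = 0.08598 s.

0.0860 s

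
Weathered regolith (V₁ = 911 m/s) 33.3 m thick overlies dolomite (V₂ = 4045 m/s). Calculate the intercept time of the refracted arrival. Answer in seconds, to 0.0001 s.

tᵢ = 2h·√(V₂²−V₁²)/(V₁V₂).
√(V₂²−V₁²) = √(4045²−911²) = 3941.1 m/s.
tᵢ = 2·33.3·3941.1/(911·4045) = 0.07123 s.

0.0712 s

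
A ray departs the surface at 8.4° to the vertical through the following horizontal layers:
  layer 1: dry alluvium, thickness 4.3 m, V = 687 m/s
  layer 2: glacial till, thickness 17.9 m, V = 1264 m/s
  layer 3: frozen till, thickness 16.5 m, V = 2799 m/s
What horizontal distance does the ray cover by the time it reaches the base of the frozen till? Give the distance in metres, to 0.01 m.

Ray parameter p = sin 8.4° / 687 m/s = 2.1264e-04 s/m.
Layer 1: θ = 8.40°; offset = 4.3·tan 8.40° = 0.6350 m.
Layer 2: sin θ = p·1264 = 0.2688 → θ = 15.59°; offset = 17.9·tan 15.59° = 4.9949 m.
Layer 3: sin θ = p·2799 = 0.5952 → θ = 36.53°; offset = 16.5·tan 36.53° = 12.2206 m.
Σ offsets = 17.8505 m.

17.85 m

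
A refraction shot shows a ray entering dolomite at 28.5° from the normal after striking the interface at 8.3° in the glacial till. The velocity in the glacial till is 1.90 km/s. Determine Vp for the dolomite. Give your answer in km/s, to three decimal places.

6.280 km/s

Snell's law: sin 8.3°/V₁ = sin 28.5°/V₂.
V₂ = V₁·sin 28.5°/sin 8.3° = 1.90 × 3.3054 = 6.280 km/s.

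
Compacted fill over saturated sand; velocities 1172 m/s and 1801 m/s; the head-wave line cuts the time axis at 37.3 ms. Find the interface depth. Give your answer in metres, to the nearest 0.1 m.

θ_c = arcsin(1172/1801) = 40.60°; cos θ_c = 0.7593.
tᵢ = 2h cos θ_c/V₁ ⇒ h = tᵢ·V₁/(2 cos θ_c) = 0.0373·1172/(2·0.7593) = 28.79 m.

28.8 m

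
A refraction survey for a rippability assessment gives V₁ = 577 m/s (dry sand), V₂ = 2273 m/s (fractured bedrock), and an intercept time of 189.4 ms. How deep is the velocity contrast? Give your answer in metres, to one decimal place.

h = tᵢ·V₁·V₂ / (2·√(V₂²−V₁²)).
√(V₂²−V₁²) = √(2273² − 577²) = 2198.5 m/s.
h = 0.1894 s × 577 × 2273 / (2 × 2198.5) = 56.49 m.

56.5 m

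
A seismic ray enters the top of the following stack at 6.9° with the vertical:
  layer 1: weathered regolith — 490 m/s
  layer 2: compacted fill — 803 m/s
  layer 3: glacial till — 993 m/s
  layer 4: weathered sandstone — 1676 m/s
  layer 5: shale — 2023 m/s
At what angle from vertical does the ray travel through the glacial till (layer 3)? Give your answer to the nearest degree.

14°

Ray parameter p = sin 6.9° / 490 = 2.4518e-04 s/m.
sin θ_3 = p·V_3 = 2.4518e-04 × 993 = 0.2435.
θ_3 = 14.09° from the vertical.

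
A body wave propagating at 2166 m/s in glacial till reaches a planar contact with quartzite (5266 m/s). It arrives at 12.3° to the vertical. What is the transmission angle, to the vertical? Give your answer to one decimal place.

31.2°

Snell's law: sin θ₂ = (V₂/V₁)·sin θ₁ = (5266/2166)·sin 12.3° = 0.5179.
θ₂ = arcsin 0.5179 = 31.19° from the normal.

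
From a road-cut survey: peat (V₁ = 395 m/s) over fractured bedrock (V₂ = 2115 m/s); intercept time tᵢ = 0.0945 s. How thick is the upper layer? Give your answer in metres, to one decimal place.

h = tᵢ·V₁·V₂ / (2·√(V₂²−V₁²)).
√(V₂²−V₁²) = √(2115² − 395²) = 2077.8 m/s.
h = 0.0945 s × 395 × 2115 / (2 × 2077.8) = 19.00 m.

19.0 m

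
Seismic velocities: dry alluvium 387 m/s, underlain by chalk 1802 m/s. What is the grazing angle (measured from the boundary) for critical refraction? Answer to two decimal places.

77.60°

Critical incidence: sin θ_c = V₁/V₂ = 387/1802 = 0.2148.
θ_c = arcsin 0.2148 = 12.40°.
Measured from the interface: 90° − 12.40° = 77.60°.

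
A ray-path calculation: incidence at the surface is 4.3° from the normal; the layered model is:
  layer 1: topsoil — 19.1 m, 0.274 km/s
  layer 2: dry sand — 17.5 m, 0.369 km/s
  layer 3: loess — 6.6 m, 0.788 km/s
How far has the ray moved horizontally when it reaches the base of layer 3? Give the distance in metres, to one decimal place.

Ray parameter p = sin 4.3° / 0.274 km/s = 2.7364e-01 s/km.
Layer 1: θ = 4.30°; offset = 19.1·tan 4.30° = 1.436 m.
Layer 2: sin θ = p·0.369 = 0.1010 → θ = 5.80°; offset = 17.5·tan 5.80° = 1.776 m.
Layer 3: sin θ = p·0.788 = 0.2156 → θ = 12.45°; offset = 6.6·tan 12.45° = 1.457 m.
Σ offsets = 4.670 m.

4.7 m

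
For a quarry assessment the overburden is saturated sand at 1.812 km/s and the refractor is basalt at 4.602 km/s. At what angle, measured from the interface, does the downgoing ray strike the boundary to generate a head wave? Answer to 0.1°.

66.8°

Critical incidence: sin θ_c = V₁/V₂ = 1.812/4.602 = 0.3937.
θ_c = arcsin 0.3937 = 23.19°.
Measured from the interface: 90° − 23.19° = 66.81°.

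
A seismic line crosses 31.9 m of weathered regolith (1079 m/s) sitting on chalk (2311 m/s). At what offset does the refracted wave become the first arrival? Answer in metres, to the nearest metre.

106 m

x_cross = 2h·√((V₂+V₁)/(V₂−V₁)).
(V₂+V₁)/(V₂−V₁) = (2311+1079)/(2311−1079) = 2.7516; √ = 1.6588.
x_cross = 2·31.9·1.6588 = 105.83 m.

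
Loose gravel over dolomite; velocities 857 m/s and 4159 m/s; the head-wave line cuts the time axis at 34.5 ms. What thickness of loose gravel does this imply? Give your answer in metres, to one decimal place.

θ_c = arcsin(857/4159) = 11.89°; cos θ_c = 0.9785.
tᵢ = 2h cos θ_c/V₁ ⇒ h = tᵢ·V₁/(2 cos θ_c) = 0.0345·857/(2·0.9785) = 15.11 m.

15.1 m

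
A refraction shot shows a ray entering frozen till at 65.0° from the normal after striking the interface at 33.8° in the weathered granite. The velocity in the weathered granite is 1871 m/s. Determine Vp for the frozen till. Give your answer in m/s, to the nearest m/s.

3048 m/s

Snell's law: sin 33.8°/V₁ = sin 65.0°/V₂.
V₂ = V₁·sin 65.0°/sin 33.8° = 1871 × 1.6292 = 3048.20 m/s.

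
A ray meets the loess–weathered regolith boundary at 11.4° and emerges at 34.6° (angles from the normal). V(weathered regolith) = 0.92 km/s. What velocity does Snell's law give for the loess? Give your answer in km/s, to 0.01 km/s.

Snell's law: sin 11.4°/V₁ = sin 34.6°/V₂.
V₁ = V₂·sin 11.4°/sin 34.6° = 0.92 × 0.3481 = 0.32 km/s.

0.32 km/s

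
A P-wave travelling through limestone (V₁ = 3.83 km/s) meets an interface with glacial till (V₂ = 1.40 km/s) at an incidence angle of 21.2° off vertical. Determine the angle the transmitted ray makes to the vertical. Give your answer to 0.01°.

sin θ₁/V₁ = sin θ₂/V₂ ⇒ sin θ₂ = 1.40·sin 21.2°/3.83 = 1.40·0.3616/3.83 = 0.1322.
θ₂ = arcsin 0.1322 = 7.60° from the normal.

7.60°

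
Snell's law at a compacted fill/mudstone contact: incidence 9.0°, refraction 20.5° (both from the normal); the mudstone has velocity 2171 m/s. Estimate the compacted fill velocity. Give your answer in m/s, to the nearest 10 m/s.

sin 9.0° = 0.1564; sin 20.5° = 0.3502.
V₁ = V₂·(sin θ₁/sin θ₂) = 2171·(0.1564/0.3502) = 969.77 m/s.

970 m/s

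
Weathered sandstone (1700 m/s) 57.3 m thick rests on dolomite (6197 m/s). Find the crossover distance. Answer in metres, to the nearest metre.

152 m

θ_c = arcsin(1700/6197) = 15.92°, so cos θ_c = 0.9616 and tᵢ = 2h cos θ_c/V₁ = 0.0648 s.
At crossover x/V₁ = x/V₂ + tᵢ ⇒ x = tᵢ/(1/V₁ − 1/V₂) = 0.06483/(5.8824e-04 − 1.6137e-04) = 151.86 m.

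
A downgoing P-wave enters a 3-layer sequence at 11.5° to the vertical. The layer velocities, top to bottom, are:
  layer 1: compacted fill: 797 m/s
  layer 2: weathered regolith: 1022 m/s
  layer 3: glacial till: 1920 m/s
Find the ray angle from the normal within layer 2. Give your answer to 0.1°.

14.8°

Snell's law across each interface conserves sin θ / V, so sin θ_2 = V_2·sin θ₁/V₁.
sin θ_2 = 1022 × sin 11.5° / 797 = 0.2557.
θ_2 = arcsin 0.2557 = 14.81°.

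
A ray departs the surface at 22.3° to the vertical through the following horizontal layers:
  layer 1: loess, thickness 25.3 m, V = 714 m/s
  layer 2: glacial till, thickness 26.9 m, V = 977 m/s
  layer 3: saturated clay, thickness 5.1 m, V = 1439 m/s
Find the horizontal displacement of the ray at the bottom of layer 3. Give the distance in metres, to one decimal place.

32.8 m

Apply Snell's law at each interface; in layer i the horizontal offset is hᵢ·tan θᵢ.
Layer 1: θ = 22.30°; offset = 25.3·tan 22.30° = 10.376 m.
Layer 2: sin θ = 977·sin 22.3°/714 = 0.5192, θ = 31.28°; offset = 26.9·tan 31.28° = 16.343 m.
Layer 3: sin θ = 1439·sin 22.3°/714 = 0.7648, θ = 49.89°; offset = 5.1·tan 49.89° = 6.053 m.
Summing the layer offsets gives 32.773 m.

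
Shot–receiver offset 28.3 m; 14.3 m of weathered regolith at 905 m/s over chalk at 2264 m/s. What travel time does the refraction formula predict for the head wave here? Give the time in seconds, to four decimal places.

θ_c = arcsin(V₁/V₂) = arcsin(905/2264) = 23.56°, cos θ_c = 0.9166.
Intercept time tᵢ = 2h cos θ_c / V₁ = 2·14.3·0.9166/905 = 0.02897 s.
t = x/V₂ + tᵢ = 28.3/2264 + 0.02897 = 0.04147 s.

0.0415 s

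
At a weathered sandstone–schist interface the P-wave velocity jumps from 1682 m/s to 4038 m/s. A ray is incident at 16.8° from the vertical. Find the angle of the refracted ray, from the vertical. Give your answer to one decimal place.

43.9°

sin θ₁/V₁ = sin θ₂/V₂ ⇒ sin θ₂ = 4038·sin 16.8°/1682 = 4038·0.2890/1682 = 0.6939.
θ₂ = sin⁻¹(0.6939) = 43.94° (from vertical).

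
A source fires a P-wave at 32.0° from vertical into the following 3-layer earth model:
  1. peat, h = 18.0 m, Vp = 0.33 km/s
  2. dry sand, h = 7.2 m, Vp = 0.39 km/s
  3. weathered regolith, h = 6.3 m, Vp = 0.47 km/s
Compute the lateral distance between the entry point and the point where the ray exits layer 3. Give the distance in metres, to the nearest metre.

24 m

Ray parameter p = sin 32.0° / 0.33 km/s = 1.6058e+00 s/km.
Layer 1: θ = 32.00°; offset = 18.0·tan 32.00° = 11.248 m.
Layer 2: sin θ = p·0.39 = 0.6263 → θ = 38.78°; offset = 7.2·tan 38.78° = 5.784 m.
Layer 3: sin θ = p·0.47 = 0.7547 → θ = 49.00°; offset = 6.3·tan 49.00° = 7.248 m.
Σ offsets = 24.279 m.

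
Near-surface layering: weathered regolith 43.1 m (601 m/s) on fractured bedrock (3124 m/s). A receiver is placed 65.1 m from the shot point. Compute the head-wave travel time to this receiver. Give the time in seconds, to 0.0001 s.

0.1616 s

t = x/V₂ + 2h·√(V₂²−V₁²)/(V₁V₂).
√(V₂²−V₁²) = √(3124²−601²) = 3065.6 m/s; delay term = 2·43.1·3065.6/(601·3124) = 0.14075 s.
t = 65.1/3124 + 0.14075 = 0.16159 s.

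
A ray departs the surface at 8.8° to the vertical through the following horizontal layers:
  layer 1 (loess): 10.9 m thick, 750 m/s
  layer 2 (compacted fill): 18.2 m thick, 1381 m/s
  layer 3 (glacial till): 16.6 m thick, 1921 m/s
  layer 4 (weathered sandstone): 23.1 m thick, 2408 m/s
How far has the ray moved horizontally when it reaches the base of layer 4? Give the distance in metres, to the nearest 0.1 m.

Ray parameter p = sin 8.8° / 750 m/s = 2.0398e-04 s/m.
Layer 1: θ = 8.80°; offset = 10.9·tan 8.80° = 1.687 m.
Layer 2: sin θ = p·1381 = 0.2817 → θ = 16.36°; offset = 18.2·tan 16.36° = 5.343 m.
Layer 3: sin θ = p·1921 = 0.3918 → θ = 23.07°; offset = 16.6·tan 23.07° = 7.070 m.
Layer 4: sin θ = p·2408 = 0.4912 → θ = 29.42°; offset = 23.1·tan 29.42° = 13.026 m.
Σ offsets = 27.127 m.

27.1 m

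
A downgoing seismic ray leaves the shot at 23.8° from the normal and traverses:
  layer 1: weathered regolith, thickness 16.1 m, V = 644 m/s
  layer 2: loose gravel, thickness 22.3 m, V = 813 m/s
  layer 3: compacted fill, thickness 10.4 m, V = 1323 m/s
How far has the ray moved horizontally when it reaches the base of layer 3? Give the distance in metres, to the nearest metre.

Ray parameter p = sin 23.8° / 644 m/s = 6.2662e-04 s/m.
Layer 1: θ = 23.80°; offset = 16.1·tan 23.80° = 7.101 m.
Layer 2: sin θ = p·813 = 0.5094 → θ = 30.63°; offset = 22.3·tan 30.63° = 13.202 m.
Layer 3: sin θ = p·1323 = 0.8290 → θ = 56.00°; offset = 10.4·tan 56.00° = 15.418 m.
Σ offsets = 35.721 m.

36 m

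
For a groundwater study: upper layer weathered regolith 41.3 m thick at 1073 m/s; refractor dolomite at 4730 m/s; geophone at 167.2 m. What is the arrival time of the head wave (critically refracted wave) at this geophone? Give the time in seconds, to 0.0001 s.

0.1103 s

t = x/V₂ + 2h·√(V₂²−V₁²)/(V₁V₂).
√(V₂²−V₁²) = √(4730²−1073²) = 4606.7 m/s; delay term = 2·41.3·4606.7/(1073·4730) = 0.07497 s.
t = 167.2/4730 + 0.07497 = 0.11032 s.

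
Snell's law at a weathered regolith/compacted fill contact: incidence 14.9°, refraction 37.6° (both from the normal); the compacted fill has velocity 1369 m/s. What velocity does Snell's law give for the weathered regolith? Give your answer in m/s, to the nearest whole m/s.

577 m/s

Snell's law: sin 14.9°/V₁ = sin 37.6°/V₂.
V₁ = V₂·sin 14.9°/sin 37.6° = 1369 × 0.4214 = 576.94 m/s.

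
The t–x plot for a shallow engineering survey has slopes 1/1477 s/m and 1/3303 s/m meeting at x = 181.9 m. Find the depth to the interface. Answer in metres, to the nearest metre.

56 m

x_cross = 2h·√((V₂+V₁)/(V₂−V₁)) → h = x_cross / (2·√((V₂+V₁)/(V₂−V₁))).
√((V₂+V₁)/(V₂−V₁)) = √((3303+1477)/(3303−1477)) = 1.6179.
h = 181.9 / (2·1.6179) = 56.21 m.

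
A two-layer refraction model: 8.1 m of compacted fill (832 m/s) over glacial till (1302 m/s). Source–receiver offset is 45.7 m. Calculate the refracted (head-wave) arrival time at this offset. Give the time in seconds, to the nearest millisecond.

θ_c = arcsin(V₁/V₂) = arcsin(832/1302) = 39.72°, cos θ_c = 0.7692.
Intercept time tᵢ = 2h cos θ_c / V₁ = 2·8.1·0.7692/832 = 0.01498 s.
t = x/V₂ + tᵢ = 45.7/1302 + 0.01498 = 0.05008 s.

0.050 s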